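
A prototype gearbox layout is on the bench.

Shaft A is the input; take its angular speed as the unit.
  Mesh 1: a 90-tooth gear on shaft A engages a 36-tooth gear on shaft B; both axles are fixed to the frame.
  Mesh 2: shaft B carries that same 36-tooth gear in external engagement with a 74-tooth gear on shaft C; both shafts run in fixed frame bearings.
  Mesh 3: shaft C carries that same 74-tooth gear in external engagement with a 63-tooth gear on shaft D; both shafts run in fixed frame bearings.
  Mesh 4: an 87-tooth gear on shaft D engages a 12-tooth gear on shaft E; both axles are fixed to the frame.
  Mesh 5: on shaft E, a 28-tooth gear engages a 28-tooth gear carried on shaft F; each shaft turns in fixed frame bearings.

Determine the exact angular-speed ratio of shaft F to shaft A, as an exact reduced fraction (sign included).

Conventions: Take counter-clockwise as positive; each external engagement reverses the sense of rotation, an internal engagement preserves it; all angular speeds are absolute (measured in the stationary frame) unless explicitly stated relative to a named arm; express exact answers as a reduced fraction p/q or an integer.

class = fixed-axis compound train [5 meshes; 5 ratios multiply, 5 sense flips]
mesh 1 [90T→36T]: running ratio 5/2, sense −
mesh 2 [36T→74T]: running ratio 45/37, sense +
mesh 3 [74T→63T]: running ratio 10/7, sense −
mesh 4 [87T→12T]: running ratio 145/14, sense +
mesh 5 [28T→28T]: running ratio 145/14, sense −
ω_out/ω_in = -145/14

-145/14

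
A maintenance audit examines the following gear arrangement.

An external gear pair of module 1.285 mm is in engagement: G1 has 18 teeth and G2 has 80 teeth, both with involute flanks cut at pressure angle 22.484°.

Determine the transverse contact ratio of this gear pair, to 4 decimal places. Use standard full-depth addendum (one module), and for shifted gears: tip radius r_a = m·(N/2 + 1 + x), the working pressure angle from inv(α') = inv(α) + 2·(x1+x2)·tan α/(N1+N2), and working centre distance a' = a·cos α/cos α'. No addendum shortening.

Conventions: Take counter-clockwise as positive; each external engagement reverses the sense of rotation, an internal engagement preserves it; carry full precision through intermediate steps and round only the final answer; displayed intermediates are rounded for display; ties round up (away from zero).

single-mesh involute tooth geometry (18T engaging 80T at module 1.285)
base radii: r_b1 = 10.685902, r_b2 = 47.492899
tip radii: r_a1 = 12.850000, r_a2 = 52.685000
no profile shift: α' = α, a' = a
action lengths: √(r_a1²−r_b1²) = 7.136805, √(r_a2²−r_b2²) = 22.806441
base pitch p_b = π·m·cos α = 3.730084
CR = (7.136805 + 22.806441 − 62.965000·sin 22.48400°)/3.730084 = 1.572037
contact ratio ≈ 1.5720

1.5720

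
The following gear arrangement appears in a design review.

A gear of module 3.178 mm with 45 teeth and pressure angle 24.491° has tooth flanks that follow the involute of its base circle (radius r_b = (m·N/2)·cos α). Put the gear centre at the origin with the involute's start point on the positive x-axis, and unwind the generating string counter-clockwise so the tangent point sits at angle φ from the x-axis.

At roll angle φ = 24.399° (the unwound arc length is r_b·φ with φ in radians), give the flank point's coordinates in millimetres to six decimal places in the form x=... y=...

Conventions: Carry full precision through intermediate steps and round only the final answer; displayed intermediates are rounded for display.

x=70.706734 y=1.644831

recognized (one wheel, involute flank): single-mesh tooth geometry, m = 3.178, N = 45
pitch radius r_p = m·N/2 = 3.178·45/2 = 71.505000
base radius r_b = r_p·cos α = 71.505000·cos 24.491° = 65.071438
roll angle φ = 24.399° = 0.42584288 rad
x = r_b·(cos φ + φ·sin φ) = 70.706734
y = r_b·(sin φ − φ·cos φ) = 1.644831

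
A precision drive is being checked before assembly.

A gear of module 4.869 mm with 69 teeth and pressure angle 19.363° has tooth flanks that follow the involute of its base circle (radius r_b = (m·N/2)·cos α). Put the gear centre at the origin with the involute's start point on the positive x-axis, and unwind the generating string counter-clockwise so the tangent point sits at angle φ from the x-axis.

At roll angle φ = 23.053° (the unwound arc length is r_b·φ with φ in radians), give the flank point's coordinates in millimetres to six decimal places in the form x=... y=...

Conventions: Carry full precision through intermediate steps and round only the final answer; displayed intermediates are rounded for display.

single-mesh involute tooth geometry (69T wheel at module 4.869)
pitch radius r_p = m·N/2 = 4.869·69/2 = 167.980500
base radius r_b = r_p·cos α = 167.980500·cos 19.363° = 158.479013
roll angle φ = 23.053° = 0.40235075 rad
x = r_b·(cos φ + φ·sin φ) = 170.792280
y = r_b·(sin φ − φ·cos φ) = 3.385462

x=170.792280 y=3.385462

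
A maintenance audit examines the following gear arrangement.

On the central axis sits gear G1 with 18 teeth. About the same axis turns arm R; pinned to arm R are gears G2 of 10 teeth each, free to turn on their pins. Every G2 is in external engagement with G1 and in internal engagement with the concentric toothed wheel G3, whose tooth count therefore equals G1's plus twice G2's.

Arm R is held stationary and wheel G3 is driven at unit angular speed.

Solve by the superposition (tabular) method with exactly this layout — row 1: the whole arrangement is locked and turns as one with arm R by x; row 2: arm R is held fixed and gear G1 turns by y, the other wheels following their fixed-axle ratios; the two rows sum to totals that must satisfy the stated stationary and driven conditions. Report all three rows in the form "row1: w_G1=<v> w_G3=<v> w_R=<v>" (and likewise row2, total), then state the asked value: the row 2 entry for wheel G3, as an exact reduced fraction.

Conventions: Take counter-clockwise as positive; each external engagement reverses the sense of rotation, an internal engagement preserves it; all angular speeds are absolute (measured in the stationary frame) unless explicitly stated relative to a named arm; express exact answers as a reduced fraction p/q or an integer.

row1: w_G1=0 w_G3=0 w_R=0
row2: w_G1=-19/9 w_G3=1 w_R=0
total: w_G1=-19/9 w_G3=1 w_R=0
asked value: 1

class = planetary set [G3 = 18+2·10 = 38; Willis about the carrier]
row 1: whole set turns with the arm by x
row 2 (arm held, sun turns y): ω_ring = −(18/38)·y, ω_arm = 0
boundary: total ω_arm = x = 0 and total ω_ring = x − (18/38)·y = 1  ⇒  y = -19/9, x = 0
row 2 ring = −(18/38)·(-19/9) = 1
totals (row 1 + row 2): sun 0 + (-19/9) = -19/9, ring 0 + 1 = 1, arm 0 + 0 = 0
asked cell (row2, ring) = 1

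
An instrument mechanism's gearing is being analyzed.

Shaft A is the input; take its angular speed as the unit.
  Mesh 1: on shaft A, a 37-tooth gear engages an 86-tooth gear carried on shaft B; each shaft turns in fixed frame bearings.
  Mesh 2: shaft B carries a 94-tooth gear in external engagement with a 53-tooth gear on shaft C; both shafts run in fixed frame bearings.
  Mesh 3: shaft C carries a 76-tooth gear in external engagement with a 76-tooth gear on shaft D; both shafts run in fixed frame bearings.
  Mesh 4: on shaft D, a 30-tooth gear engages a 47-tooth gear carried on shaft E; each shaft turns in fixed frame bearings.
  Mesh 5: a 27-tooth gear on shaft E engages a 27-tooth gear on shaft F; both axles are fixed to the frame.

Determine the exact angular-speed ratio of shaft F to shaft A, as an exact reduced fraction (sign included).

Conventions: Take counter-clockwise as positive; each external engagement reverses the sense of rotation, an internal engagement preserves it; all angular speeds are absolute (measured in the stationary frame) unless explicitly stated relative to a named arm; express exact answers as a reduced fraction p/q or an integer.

-1110/2279

class = fixed-axis compound train [5 meshes; 5 ratios multiply, 5 sense flips]
mesh 1 [37T→86T]: running ratio 37/86, sense −
mesh 2 [94T→53T]: running ratio 1739/2279, sense +
mesh 3 [76T→76T]: running ratio 1739/2279, sense −
mesh 4 [30T→47T]: running ratio 1110/2279, sense +
mesh 5 [27T→27T]: running ratio 1110/2279, sense −
ω_out/ω_in = -1110/2279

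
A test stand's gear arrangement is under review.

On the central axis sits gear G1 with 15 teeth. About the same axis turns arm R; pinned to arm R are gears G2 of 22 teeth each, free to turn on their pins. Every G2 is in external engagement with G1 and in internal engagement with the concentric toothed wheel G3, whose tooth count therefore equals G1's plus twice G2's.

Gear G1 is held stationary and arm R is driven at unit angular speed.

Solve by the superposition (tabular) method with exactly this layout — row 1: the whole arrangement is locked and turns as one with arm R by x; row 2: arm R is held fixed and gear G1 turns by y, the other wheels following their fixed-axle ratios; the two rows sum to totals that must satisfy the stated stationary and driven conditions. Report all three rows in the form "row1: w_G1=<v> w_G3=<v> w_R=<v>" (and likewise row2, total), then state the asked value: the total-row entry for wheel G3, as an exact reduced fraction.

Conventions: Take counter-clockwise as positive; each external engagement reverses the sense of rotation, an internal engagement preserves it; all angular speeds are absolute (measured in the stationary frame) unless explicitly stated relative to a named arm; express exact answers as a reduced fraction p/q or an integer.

topology: planetary set — G1 15T / G2 22T / G3 59T, arm = carrier (Willis)
row 1 (train locked, turned with arm): all members turn x
row 2: sun turns y, ring = −(15/59)·y, arm 0
boundary: total ω_sun = x + y = 0 and total ω_arm = x = 1  ⇒  y = -1, x = 1
row 2 ring = −(15/59)·(-1) = 15/59
totals (row 1 + row 2): sun 1 + (-1) = 0, ring 1 + 15/59 = 74/59, arm 1 + 0 = 1
asked cell (total, ring) = 74/59

row1: w_G1=1 w_G3=1 w_R=1
row2: w_G1=-1 w_G3=15/59 w_R=0
total: w_G1=0 w_G3=74/59 w_R=1
asked value: 74/59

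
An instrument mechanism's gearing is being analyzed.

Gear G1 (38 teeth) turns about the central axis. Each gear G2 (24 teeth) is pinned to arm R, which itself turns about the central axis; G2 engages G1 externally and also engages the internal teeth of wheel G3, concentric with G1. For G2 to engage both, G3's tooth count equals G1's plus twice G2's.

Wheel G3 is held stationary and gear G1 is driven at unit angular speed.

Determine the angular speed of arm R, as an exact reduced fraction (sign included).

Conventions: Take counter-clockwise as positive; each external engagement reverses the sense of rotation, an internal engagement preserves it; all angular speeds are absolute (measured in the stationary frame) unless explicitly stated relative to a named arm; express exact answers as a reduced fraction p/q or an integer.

class = planetary set [G3 = 38+2·24 = 86; Willis about the carrier]
ring teeth: 38 + 2·24 = 86
38(ω_sun−ω_arm) = −86(ω_ring−ω_arm),  ω_ring = 0, ω_sun = 1
38(1−ω_arm) = −86(0−ω_arm)  ⇒  124·ω_arm = 38  ⇒  ω_arm = 19/62
exact speed ratio = 19/62

19/62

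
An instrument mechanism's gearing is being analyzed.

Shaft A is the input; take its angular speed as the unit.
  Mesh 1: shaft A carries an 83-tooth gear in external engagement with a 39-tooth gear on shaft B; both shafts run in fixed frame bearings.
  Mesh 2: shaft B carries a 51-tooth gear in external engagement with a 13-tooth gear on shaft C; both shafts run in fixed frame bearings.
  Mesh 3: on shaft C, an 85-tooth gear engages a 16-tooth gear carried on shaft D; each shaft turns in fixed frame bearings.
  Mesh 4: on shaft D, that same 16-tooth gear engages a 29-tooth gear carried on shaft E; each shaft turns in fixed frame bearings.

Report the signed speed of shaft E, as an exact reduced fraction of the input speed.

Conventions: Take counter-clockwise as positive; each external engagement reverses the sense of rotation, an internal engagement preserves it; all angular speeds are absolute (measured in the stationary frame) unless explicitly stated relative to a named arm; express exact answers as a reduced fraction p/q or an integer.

4-mesh fixed-axis compound train (all bearings frame-fixed)
mesh 1 [83T→39T]: |ω|/ω_in = 1×83/39 = 83/39, sense flips to −
mesh 2 [51T→13T]: |ω|/ω_in = (83/39)×51/13 = 1411/169, sense flips to +
mesh 3 [85T→16T]: |ω|/ω_in = (1411/169)×85/16 = 119935/2704, sense flips to −
mesh 4 [16T→29T]: |ω|/ω_in = (119935/2704)×16/29 = 119935/4901, sense flips to +
signed output speed (× input speed) = 119935/4901

119935/4901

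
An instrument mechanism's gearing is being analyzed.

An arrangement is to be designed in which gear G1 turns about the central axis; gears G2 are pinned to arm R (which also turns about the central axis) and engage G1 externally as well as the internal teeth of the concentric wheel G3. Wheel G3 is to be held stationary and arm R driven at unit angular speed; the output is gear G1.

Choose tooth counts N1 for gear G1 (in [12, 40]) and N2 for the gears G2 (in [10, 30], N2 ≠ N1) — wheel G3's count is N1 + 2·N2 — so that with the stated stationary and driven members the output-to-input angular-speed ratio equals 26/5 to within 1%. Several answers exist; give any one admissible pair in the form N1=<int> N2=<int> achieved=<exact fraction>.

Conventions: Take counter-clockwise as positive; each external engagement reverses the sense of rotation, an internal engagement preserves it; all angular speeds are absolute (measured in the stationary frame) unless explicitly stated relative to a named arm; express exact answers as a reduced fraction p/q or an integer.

N1=15 N2=24 achieved=26/5

topology: planetary set — design target 26/5, arm = carrier (Willis)
Willis with ω_ring = 0: ω_sun/ω_arm = (N1+N3)/N1; set equal to 26/5  ⇒  N3/N1 = 26/5 − 1 = 21/5
N3 = N1 + 2·N2  ⇒  N2/N1 = (N3/N1 − 1)/2 = (21/5 − 1)/2 = 8/5
smallest multiple with N1 ≥ 12 and N2 ≥ 10: k = 3  ⇒  N1 = 3·5 = 15, N2 = 3·8 = 24 (N1 ≤ 40, N2 ≤ 30, N2 ≠ N1 ✓), N3 = 15 + 2·24 = 63
check: (N1+N3)/N1 with N1 = 15, N3 = 63 gives 26/5; |achieved − target| = 0 ≤ 13/250 ✓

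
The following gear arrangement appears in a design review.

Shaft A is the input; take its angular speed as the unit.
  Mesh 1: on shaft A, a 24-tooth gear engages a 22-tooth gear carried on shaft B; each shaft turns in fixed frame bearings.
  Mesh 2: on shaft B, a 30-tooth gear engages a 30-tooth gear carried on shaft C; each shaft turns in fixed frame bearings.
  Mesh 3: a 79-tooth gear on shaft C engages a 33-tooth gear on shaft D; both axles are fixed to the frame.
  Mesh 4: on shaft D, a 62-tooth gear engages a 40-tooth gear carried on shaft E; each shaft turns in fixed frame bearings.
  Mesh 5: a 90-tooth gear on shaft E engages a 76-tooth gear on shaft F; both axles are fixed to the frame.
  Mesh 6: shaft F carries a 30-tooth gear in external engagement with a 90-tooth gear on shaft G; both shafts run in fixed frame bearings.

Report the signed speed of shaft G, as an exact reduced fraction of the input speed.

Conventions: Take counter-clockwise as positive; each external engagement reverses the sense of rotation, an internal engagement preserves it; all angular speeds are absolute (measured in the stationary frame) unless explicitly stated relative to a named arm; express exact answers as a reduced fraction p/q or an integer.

7347/4598

6-mesh fixed-axis compound train (all bearings frame-fixed)
mesh 1 [24T→22T]: |ω|/ω_in = 1×24/22 = 12/11, sense flips to −
mesh 2 [30T→30T]: |ω|/ω_in = (12/11)×30/30 = 12/11, sense flips to +
mesh 3 [79T→33T]: |ω|/ω_in = (12/11)×79/33 = 316/121, sense flips to −
mesh 4 [62T→40T]: |ω|/ω_in = (316/121)×62/40 = 2449/605, sense flips to +
mesh 5 [90T→76T]: |ω|/ω_in = (2449/605)×90/76 = 22041/4598, sense flips to −
mesh 6 [30T→90T]: |ω|/ω_in = (22041/4598)×30/90 = 7347/4598, sense flips to +
signed output speed (× input speed) = 7347/4598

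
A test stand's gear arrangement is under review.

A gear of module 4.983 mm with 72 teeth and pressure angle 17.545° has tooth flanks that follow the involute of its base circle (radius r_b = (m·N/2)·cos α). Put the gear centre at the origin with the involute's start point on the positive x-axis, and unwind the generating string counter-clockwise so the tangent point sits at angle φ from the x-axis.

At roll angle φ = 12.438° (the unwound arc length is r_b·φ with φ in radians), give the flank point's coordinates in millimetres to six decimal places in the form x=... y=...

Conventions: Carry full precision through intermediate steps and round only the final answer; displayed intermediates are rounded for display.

x=175.025840 y=0.580523

topology: single-mesh involute geometry — m = 4.983, N = 72
pitch radius r_p = m·N/2 = 4.983·72/2 = 179.388000
base radius r_b = r_p·cos α = 179.388000·cos 17.545° = 171.042957
roll angle φ = 12.438° = 0.21708405 rad
x = r_b·(cos φ + φ·sin φ) = 175.025840
y = r_b·(sin φ − φ·cos φ) = 0.580523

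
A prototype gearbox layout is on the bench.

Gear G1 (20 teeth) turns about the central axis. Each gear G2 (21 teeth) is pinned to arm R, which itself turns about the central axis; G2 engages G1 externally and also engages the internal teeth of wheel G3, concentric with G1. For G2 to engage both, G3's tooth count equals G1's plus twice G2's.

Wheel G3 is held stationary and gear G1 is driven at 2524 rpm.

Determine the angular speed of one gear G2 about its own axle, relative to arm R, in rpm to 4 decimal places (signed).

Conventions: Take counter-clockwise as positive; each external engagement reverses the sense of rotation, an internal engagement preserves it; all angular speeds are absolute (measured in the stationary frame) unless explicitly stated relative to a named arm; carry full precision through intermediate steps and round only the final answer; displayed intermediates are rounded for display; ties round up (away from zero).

recognized (axles ride arm R): planetary set, 20/21/62 teeth
normalise by the input: solve with ω_sun = 1, then scale by 2524 rpm
ring teeth: 20 + 2·21 = 62
20(ω_sun−ω_arm) = −62(ω_ring−ω_arm),  ω_ring = 0, ω_sun = 1
20(1−ω_arm) = −62(0−ω_arm)  ⇒  82·ω_arm = 20  ⇒  ω_arm = 10/41
sun–planet mesh: 20·(1−10/41) = −21·(ω_p−ω_arm)  ⇒  ω_p−ω_arm = -620/861
scale: ω_p−ω_arm = -620/861 × 2524 rpm = -1817.5145 rpm

-1817.5145 rpm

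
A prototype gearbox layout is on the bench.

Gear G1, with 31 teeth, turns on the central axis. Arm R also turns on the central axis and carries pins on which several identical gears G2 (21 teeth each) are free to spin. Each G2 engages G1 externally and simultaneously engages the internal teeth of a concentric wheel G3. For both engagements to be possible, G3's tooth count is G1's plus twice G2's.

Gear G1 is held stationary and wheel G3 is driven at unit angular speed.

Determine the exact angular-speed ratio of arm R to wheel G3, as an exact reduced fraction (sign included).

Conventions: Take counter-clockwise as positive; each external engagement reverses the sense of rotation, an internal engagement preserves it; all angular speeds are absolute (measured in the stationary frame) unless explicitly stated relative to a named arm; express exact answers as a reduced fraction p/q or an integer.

topology: planetary set — G1 31T / G2 21T / G3 73T, arm = carrier (Willis)
ring teeth: 31 + 2·21 = 73
31(ω_sun−ω_arm) = −73(ω_ring−ω_arm),  ω_sun = 0, ω_ring = 1
31(0−ω_arm) = −73(1−ω_arm)  ⇒  104·ω_arm = 73  ⇒  ω_arm = 73/104
ω_out/ω_in = 73/104

73/104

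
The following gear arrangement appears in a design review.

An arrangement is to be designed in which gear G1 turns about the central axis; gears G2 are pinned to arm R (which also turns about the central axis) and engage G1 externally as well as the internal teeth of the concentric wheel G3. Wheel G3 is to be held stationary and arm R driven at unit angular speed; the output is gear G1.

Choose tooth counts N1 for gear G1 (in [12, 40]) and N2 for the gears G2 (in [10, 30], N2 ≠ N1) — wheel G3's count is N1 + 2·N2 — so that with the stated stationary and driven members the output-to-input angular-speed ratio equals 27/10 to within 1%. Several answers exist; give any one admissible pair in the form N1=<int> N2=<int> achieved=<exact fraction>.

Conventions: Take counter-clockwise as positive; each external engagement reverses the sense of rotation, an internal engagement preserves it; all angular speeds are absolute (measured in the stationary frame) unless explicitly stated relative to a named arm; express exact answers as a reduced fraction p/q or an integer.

class = planetary set [ratio 27/10 wanted; Willis about the carrier]
Willis with ω_ring = 0: ω_sun/ω_arm = (N1+N3)/N1; set equal to 27/10  ⇒  N3/N1 = 27/10 − 1 = 17/10
N3 = N1 + 2·N2  ⇒  N2/N1 = (N3/N1 − 1)/2 = (17/10 − 1)/2 = 7/20
smallest multiple with N1 ≥ 12 and N2 ≥ 10: k = 2  ⇒  N1 = 2·20 = 40, N2 = 2·7 = 14 (N1 ≤ 40, N2 ≤ 30, N2 ≠ N1 ✓), N3 = 40 + 2·14 = 68
check: (N1+N3)/N1 with N1 = 40, N3 = 68 gives 27/10; |achieved − target| = 0 ≤ 27/1000 ✓

N1=40 N2=14 achieved=27/10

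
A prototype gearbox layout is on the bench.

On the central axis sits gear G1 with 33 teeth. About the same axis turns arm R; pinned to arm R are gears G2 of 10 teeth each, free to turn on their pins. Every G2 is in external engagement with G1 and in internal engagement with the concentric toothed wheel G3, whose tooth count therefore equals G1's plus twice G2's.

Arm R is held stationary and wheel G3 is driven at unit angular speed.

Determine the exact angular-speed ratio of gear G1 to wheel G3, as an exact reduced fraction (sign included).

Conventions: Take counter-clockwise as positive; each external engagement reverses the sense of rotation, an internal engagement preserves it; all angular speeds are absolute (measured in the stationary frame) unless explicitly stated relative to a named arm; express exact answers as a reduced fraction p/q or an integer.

-53/33

recognized (axles ride arm R): planetary set, 33/10/53 teeth
ring teeth: 33 + 2·10 = 53
33(ω_sun−ω_arm) = −53(ω_ring−ω_arm),  ω_arm = 0, ω_ring = 1
ω_sun = 0 − (53/33)(1−0) = -53/33
ω_out/ω_in = -53/33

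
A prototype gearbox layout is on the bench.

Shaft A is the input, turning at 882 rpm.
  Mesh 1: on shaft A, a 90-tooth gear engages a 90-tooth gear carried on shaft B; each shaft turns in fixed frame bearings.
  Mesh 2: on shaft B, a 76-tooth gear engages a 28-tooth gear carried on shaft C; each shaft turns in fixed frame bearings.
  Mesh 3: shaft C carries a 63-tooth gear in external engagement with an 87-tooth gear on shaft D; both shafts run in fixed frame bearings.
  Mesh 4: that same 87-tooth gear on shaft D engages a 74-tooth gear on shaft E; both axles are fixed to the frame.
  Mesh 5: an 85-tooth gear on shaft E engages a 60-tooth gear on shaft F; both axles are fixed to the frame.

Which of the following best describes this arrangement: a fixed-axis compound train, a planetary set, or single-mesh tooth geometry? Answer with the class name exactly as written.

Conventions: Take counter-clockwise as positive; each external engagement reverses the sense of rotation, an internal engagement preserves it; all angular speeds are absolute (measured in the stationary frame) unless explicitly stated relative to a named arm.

fixed-axis compound train

topology: fixed-axis compound train — 5 meshes, A→F
classification: fixed-axis compound train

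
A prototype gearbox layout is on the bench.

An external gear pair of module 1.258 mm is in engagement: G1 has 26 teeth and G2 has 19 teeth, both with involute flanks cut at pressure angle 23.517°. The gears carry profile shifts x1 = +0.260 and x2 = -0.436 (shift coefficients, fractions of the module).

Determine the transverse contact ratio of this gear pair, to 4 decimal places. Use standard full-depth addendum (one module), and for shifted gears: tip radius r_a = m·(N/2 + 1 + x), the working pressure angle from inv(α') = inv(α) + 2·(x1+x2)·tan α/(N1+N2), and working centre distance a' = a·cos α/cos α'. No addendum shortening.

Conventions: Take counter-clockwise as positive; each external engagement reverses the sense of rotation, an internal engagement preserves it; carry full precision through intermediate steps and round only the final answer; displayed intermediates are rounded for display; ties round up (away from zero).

class = single-mesh tooth geometry [involute pair 26T × 19T, m = 1.258]
base radii: r_b1 = 14.995665, r_b2 = 10.958371
tip radii: r_a1 = 17.939080, r_a2 = 12.660512
inv(α') = inv(23.517°) + 2·(+0.260-0.436)·tan α/(26+19) = 0.02131218  ⇒  α' = 22.43222°
a' = a·cos α / cos α' = 28.3050·cos 23.517°/cos 22.43222° = 28.078706
action lengths: √(r_a1²−r_b1²) = 9.845843, √(r_a2²−r_b2²) = 6.340558
base pitch p_b = π·m·cos α = 3.623867
CR = (9.845843 + 6.340558 − 28.078706·sin 22.43222°)/3.623867 = 1.509946
contact ratio ≈ 1.5099

1.5099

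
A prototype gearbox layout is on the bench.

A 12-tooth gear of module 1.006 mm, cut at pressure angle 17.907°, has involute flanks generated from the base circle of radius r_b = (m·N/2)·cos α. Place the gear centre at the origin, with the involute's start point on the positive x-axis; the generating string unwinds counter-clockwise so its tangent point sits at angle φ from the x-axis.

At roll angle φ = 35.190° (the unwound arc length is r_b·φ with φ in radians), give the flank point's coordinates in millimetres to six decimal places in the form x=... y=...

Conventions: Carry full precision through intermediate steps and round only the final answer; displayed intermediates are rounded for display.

topology: single-mesh involute geometry — m = 1.006, N = 12
pitch radius r_p = m·N/2 = 1.006·12/2 = 6.036000
base radius r_b = r_p·cos α = 6.036000·cos 17.907° = 5.743597
roll angle φ = 35.190° = 0.61418136 rad
x = r_b·(cos φ + φ·sin φ) = 6.726854
y = r_b·(sin φ − φ·cos φ) = 0.427052

x=6.726854 y=0.427052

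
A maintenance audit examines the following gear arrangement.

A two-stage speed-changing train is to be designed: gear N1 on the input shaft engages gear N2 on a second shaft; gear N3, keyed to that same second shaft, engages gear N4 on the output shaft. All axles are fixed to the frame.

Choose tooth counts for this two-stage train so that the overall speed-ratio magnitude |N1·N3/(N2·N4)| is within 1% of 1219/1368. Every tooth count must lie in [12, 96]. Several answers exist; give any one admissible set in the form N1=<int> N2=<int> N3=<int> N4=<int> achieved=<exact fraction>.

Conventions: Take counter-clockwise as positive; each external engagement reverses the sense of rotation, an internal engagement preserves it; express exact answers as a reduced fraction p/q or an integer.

N1=23 N2=18 N3=53 N4=76 achieved=1219/1368

design class (target 1219/1368): fixed-axis compound train
target = 1219/1368 in lowest terms: an exact hit needs N1·N3 = k·1219 and N2·N4 = k·1368 for one integer k, every count in [12, 96]; additionally prefer no 1:1 stage (N1 ≠ N2, N3 ≠ N4)
k = 1: N1·N3 = 1219 = 23·53, N2·N4 = 1368 = 18·76
achieved = 23·53/(18·76) = 1219/1368; |achieved − target| = 0 ≤ 1219/136800 ✓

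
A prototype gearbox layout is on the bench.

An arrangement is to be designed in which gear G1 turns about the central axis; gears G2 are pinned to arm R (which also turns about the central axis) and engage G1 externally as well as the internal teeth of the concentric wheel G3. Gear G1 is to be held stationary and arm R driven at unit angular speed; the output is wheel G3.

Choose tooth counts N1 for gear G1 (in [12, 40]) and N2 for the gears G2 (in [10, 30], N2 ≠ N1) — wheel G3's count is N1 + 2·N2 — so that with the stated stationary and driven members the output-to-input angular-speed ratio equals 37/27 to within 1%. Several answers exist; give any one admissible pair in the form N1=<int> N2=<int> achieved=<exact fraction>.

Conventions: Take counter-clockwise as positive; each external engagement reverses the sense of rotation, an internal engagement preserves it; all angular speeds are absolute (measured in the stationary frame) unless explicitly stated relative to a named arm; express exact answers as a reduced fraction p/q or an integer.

N1=20 N2=17 achieved=37/27

class = planetary set [ratio 37/27 wanted; Willis about the carrier]
Willis with ω_sun = 0: ω_ring/ω_arm = (N1+N3)/N3; set equal to 37/27  ⇒  N3/N1 = 1/(37/27 − 1) = 27/10
N3 = N1 + 2·N2  ⇒  N2/N1 = (N3/N1 − 1)/2 = (27/10 − 1)/2 = 17/20
smallest multiple with N1 ≥ 12 and N2 ≥ 10: k = 1  ⇒  N1 = 1·20 = 20, N2 = 1·17 = 17 (N1 ≤ 40, N2 ≤ 30, N2 ≠ N1 ✓), N3 = 20 + 2·17 = 54
check: (N1+N3)/N3 with N1 = 20, N3 = 54 gives 37/27; |achieved − target| = 0 ≤ 37/2700 ✓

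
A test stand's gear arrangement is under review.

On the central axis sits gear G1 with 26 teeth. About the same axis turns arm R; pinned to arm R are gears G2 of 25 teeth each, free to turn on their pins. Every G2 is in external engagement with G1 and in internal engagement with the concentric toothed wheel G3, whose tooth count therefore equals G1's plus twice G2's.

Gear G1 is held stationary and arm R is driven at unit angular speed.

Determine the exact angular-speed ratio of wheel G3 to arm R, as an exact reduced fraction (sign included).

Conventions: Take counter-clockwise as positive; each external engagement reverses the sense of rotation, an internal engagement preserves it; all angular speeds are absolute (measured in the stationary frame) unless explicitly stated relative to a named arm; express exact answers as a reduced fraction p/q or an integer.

recognized (axles ride arm R): planetary set, 26/25/76 teeth
ring teeth: 26 + 2·25 = 76
26(ω_sun−ω_arm) = −76(ω_ring−ω_arm),  ω_sun = 0, ω_arm = 1
ω_ring = 1 − (26/76)(0−1) = 51/38
ω_out/ω_in = 51/38

51/38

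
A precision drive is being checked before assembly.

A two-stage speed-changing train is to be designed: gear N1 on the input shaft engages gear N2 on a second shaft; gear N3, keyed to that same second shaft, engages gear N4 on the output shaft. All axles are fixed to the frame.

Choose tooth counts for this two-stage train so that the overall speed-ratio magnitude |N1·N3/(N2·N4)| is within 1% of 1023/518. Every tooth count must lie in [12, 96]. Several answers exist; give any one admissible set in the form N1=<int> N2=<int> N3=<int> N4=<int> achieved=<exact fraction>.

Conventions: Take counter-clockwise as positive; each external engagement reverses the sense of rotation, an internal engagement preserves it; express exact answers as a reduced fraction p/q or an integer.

N1=31 N2=14 N3=33 N4=37 achieved=1023/518

design class (target 1023/518): fixed-axis compound train
target = 1023/518 in lowest terms: an exact hit needs N1·N3 = k·1023 and N2·N4 = k·518 for one integer k, every count in [12, 96]; additionally prefer no 1:1 stage (N1 ≠ N2, N3 ≠ N4)
k = 1: N1·N3 = 1023 = 31·33, N2·N4 = 518 = 14·37
achieved = 31·33/(14·37) = 1023/518; |achieved − target| = 0 ≤ 1023/51800 ✓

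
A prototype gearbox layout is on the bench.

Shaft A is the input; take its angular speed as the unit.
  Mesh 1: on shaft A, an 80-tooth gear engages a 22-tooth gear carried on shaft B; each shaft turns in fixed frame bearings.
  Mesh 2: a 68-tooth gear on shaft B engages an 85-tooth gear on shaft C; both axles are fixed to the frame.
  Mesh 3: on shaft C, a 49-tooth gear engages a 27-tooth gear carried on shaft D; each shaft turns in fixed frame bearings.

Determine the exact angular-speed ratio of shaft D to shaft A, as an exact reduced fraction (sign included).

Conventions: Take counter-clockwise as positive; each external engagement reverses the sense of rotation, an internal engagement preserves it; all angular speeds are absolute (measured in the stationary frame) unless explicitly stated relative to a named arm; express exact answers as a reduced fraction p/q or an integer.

-1568/297

class = fixed-axis compound train [3 meshes; 3 ratios multiply, 3 sense flips]
mesh 1 [80T→22T]: running ratio 40/11, sense −
mesh 2 [68T→85T]: running ratio 32/11, sense +
mesh 3 [49T→27T]: running ratio 1568/297, sense −
ω_out/ω_in = -1568/297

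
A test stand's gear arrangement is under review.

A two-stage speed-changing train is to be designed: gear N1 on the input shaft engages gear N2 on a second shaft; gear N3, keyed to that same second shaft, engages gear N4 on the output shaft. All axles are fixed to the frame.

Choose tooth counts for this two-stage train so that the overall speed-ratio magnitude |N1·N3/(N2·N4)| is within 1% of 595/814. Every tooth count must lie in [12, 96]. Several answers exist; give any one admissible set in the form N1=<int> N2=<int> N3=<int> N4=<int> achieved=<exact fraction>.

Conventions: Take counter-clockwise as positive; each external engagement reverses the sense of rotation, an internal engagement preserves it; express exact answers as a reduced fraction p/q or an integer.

2-stage fixed-axis compound train for ratio 595/814
target = 595/814 in lowest terms: an exact hit needs N1·N3 = k·595 and N2·N4 = k·814 for one integer k, every count in [12, 96]; additionally prefer no 1:1 stage (N1 ≠ N2, N3 ≠ N4)
k = 1: N1·N3 = 595 = 17·35, N2·N4 = 814 = 22·37
achieved = 17·35/(22·37) = 595/814; |achieved − target| = 0 ≤ 119/16280 ✓

N1=17 N2=22 N3=35 N4=37 achieved=595/814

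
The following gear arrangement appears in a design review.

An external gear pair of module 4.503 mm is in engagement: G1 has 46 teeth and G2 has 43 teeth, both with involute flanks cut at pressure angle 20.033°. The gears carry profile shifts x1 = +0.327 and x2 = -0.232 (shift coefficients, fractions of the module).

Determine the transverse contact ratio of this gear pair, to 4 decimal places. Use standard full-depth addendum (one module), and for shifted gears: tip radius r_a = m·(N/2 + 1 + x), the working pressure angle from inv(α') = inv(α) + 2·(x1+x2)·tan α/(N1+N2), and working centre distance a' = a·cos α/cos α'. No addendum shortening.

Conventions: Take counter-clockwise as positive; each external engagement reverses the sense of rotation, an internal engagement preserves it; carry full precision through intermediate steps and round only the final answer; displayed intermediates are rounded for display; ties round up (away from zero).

1.7046

topology: single-mesh involute geometry — m = 4.503, 46T/43T pair
base radii: r_b1 = 97.302607, r_b2 = 90.956785
tip radii: r_a1 = 109.544481, r_a2 = 100.272804
inv(α') = inv(20.033°) + 2·(+0.327-0.232)·tan α/(46+43) = 0.01575923  ⇒  α' = 20.36253°
a' = a·cos α / cos α' = 200.3835·cos 20.033°/cos 20.36253° = 200.807929
action lengths: √(r_a1²−r_b1²) = 50.320930, √(r_a2²−r_b2²) = 42.207802
base pitch p_b = π·m·cos α = 13.290659
CR = (50.320930 + 42.207802 − 200.807929·sin 20.36253°)/13.290659 = 1.704641
contact ratio ≈ 1.7046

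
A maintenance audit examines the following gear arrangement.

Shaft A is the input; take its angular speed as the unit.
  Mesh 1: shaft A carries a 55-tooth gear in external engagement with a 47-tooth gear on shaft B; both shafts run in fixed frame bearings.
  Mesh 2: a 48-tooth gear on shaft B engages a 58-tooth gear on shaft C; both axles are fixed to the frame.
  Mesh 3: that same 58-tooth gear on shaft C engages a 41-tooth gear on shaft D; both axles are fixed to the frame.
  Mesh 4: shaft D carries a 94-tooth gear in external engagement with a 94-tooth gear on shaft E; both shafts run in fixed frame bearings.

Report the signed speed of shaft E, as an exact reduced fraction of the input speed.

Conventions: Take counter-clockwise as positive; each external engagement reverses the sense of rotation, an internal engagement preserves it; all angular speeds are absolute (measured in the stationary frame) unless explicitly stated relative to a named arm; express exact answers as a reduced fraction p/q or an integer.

4-mesh fixed-axis compound train (all bearings frame-fixed)
mesh 1 [55T→47T]: |ω|/ω_in = 1×55/47 = 55/47, sense flips to −
mesh 2 [48T→58T]: |ω|/ω_in = (55/47)×48/58 = 1320/1363, sense flips to +
mesh 3 [58T→41T]: |ω|/ω_in = (1320/1363)×58/41 = 2640/1927, sense flips to −
mesh 4 [94T→94T]: |ω|/ω_in = (2640/1927)×94/94 = 2640/1927, sense flips to +
signed output speed (× input speed) = 2640/1927

2640/1927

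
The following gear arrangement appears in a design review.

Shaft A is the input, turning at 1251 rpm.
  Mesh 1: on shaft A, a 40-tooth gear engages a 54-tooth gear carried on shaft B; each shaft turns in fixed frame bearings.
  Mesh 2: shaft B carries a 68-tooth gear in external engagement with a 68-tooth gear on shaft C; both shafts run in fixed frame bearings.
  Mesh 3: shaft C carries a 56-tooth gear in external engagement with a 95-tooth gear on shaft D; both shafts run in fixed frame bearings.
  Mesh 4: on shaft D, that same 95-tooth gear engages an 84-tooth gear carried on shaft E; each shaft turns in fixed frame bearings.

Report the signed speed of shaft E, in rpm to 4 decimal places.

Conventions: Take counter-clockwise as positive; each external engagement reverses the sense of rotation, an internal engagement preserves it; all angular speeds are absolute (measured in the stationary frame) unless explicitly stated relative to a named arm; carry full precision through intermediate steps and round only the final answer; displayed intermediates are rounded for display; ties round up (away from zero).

class = fixed-axis compound train [4 meshes; 4 ratios multiply, 4 sense flips]
mesh 1 [40T→54T]: ω = 1251.0000×40/54 = 926.6667 rpm, sense flips to −
mesh 2 [68T→68T]: ω = 926.6667×68/68 = 926.6667 rpm, sense flips to +
mesh 3 [56T→95T]: ω = 926.6667×56/95 = 546.2456 rpm, sense flips to −
mesh 4 [95T→84T]: ω = 546.2456×95/84 = 617.7778 rpm, sense flips to +
signed output speed = +617.7778 rpm

+617.7778 rpm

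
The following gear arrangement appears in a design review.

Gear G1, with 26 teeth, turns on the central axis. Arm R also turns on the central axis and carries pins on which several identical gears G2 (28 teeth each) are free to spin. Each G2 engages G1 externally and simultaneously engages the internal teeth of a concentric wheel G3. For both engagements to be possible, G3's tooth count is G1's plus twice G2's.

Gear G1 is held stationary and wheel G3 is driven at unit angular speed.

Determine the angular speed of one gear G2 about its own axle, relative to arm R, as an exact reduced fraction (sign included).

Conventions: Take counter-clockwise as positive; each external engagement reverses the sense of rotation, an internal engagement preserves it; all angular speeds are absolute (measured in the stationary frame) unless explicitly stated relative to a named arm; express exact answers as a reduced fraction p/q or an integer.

533/756

recognized (axles ride arm R): planetary set, 26/28/82 teeth
ring teeth: 26 + 2·28 = 82
26(ω_sun−ω_arm) = −82(ω_ring−ω_arm),  ω_sun = 0, ω_ring = 1
26(0−ω_arm) = −82(1−ω_arm)  ⇒  108·ω_arm = 82  ⇒  ω_arm = 41/54
sun–planet mesh: 26·(0−41/54) = −28·(ω_p−ω_arm)  ⇒  ω_p−ω_arm = 533/756
exact speed ratio = 533/756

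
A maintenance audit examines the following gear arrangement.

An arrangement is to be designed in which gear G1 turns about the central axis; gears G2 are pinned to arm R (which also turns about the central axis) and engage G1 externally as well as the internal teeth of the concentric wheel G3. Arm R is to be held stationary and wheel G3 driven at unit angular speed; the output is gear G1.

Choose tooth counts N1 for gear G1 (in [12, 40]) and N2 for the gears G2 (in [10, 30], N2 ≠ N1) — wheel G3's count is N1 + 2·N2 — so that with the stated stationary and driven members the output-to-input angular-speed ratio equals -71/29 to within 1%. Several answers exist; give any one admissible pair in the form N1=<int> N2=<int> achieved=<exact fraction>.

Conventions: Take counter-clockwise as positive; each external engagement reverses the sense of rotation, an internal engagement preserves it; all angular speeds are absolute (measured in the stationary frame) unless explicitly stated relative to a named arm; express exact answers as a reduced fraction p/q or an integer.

N1=29 N2=21 achieved=-71/29

class = planetary set [ratio -71/29 wanted; Willis about the carrier]
Willis with ω_arm = 0: ω_sun/ω_ring = −N3/N1; set equal to -71/29  ⇒  N3/N1 = −(-71/29) = 71/29
N3 = N1 + 2·N2  ⇒  N2/N1 = (N3/N1 − 1)/2 = (71/29 − 1)/2 = 21/29
smallest multiple with N1 ≥ 12 and N2 ≥ 10: k = 1  ⇒  N1 = 1·29 = 29, N2 = 1·21 = 21 (N1 ≤ 40, N2 ≤ 30, N2 ≠ N1 ✓), N3 = 29 + 2·21 = 71
check: −N3/N1 with N1 = 29, N3 = 71 gives -71/29; |achieved − target| = 0 ≤ 71/2900 ✓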